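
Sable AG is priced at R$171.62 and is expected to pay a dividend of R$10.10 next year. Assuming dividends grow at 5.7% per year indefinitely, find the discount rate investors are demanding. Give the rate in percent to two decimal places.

11.59%

Rearranging the constant-growth DDM: r = D₁/P₀ + g.
r = 10.1000 / 171.62 + 0.057 = 0.05885 + 0.057 = 0.11585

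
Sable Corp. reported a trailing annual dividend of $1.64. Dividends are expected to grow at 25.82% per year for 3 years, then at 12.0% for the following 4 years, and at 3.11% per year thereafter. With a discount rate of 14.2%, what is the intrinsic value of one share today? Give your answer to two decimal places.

$33.22

Three-stage DDM. Project D₁…D_7; terminal Gordon value at t=7 with g = 0.0311; discount at r = 0.142.
D_1 = 2.0634
D_2 = 2.5962
D_3 = 3.2666
D_4 = 3.6586
D_5 = 4.0976
D_6 = 4.5893
D_7 = 5.1400
TV_7 = 5.2999/(0.142−0.0311) = 47.7897
P₀ = Σ Dₜ/(1+r)ᵗ + TV_7/(1+r)^7 = 33.2152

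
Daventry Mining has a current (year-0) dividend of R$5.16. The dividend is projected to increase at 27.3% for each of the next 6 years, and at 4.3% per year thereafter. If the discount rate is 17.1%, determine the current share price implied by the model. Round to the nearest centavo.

Two-stage DDM. Project D₁…D_6 at 0.273, terminal growth 0.043, discount at r = 0.171.
D_1 = 6.5687
D_2 = 8.3619
D_3 = 10.6447
D_4 = 13.5507
D_5 = 17.2501
D_6 = 21.9594
Terminal value at t=6: TV = D_7/(r−g) = 22.9036/(0.171−0.043) = 178.9347
P₀ = 6.5687/(1+0.171)^1 + 8.3619/(1+0.171)^2 + 10.6447/(1+0.171)^3 + 13.5507/(1+0.171)^4 + 17.2501/(1+0.171)^5 + 21.9594/(1+0.171)^6 + 178.9347/(1+0.171)^6 = 111.2937

R$111.29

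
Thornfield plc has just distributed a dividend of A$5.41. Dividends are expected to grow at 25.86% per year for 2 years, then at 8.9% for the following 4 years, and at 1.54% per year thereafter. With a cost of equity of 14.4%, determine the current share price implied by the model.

Three-stage DDM. Project D₁…D_6; terminal Gordon value at t=6 with g = 0.0154; discount at r = 0.144.
D_1 = 6.8090
D_2 = 8.5698
D_3 = 9.3326
D_4 = 10.1632
D_5 = 11.0677
D_6 = 12.0527
TV_6 = 12.2383/(0.144−0.0154) = 95.1657
P₀ = Σ Dₜ/(1+r)ᵗ + TV_6/(1+r)^6 = 78.1470

A$78.15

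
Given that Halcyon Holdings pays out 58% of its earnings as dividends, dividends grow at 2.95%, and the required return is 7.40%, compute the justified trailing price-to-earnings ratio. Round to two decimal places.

13.42

Justified trailing P/E = b(1+g)/(r−g) = 0.58×(1+0.0295)/(0.074−0.0295) = 13.4182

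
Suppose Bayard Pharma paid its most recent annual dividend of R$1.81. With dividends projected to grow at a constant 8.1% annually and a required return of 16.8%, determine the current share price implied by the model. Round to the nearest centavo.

Gordon growth model: P₀ = D₁/(r − g). D₁ = 1.81 × (1 + 0.081) = 1.9566.
P₀ = 1.9566 / (0.168 − 0.081) = 1.9566 / 0.087 = 22.4898

R$22.49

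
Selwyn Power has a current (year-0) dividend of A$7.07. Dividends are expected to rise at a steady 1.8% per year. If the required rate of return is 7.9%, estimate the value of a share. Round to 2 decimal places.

A$117.99

Gordon growth model: P₀ = D₁/(r − g). D₁ = 7.07 × (1 + 0.018) = 7.1973.
P₀ = 7.1973 / (0.079 − 0.018) = 7.1973 / 0.061 = 117.9879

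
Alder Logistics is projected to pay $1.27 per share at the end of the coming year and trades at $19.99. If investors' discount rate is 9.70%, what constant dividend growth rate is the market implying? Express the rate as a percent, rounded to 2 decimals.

From P₀ = D₁/(r − g), the implied growth is g = r − D₁/P₀.
g = 0.097 − 1.27/19.99 = 0.097 − 0.06353 = 0.03347

3.35%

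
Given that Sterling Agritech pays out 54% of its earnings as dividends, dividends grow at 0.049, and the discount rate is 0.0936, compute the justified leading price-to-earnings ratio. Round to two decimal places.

12.11

Justified leading P/E = b/(r−g) = 0.54/(0.0936−0.049) = 12.1076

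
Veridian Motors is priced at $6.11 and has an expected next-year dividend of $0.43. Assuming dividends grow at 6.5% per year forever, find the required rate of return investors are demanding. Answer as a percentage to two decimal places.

13.54%

Rearranging the constant-growth DDM: r = D₁/P₀ + g.
r = 0.4300 / 6.11 + 0.065 = 0.07038 + 0.065 = 0.13538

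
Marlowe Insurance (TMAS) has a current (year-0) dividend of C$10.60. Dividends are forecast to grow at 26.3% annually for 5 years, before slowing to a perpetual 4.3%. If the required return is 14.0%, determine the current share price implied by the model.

C$263.08

Two-stage DDM. Project D₁…D_5 at 0.263, terminal growth 0.043, discount at r = 0.14.
D_1 = 13.3878
D_2 = 16.9088
D_3 = 21.3558
D_4 = 26.9724
D_5 = 34.0661
Terminal value at t=5: TV = D_6/(r−g) = 35.5310/(0.14−0.043) = 366.2985
P₀ = 13.3878/(1+0.14)^1 + 16.9088/(1+0.14)^2 + 21.3558/(1+0.14)^3 + 26.9724/(1+0.14)^4 + 34.0661/(1+0.14)^5 + 366.2985/(1+0.14)^5 = 263.0757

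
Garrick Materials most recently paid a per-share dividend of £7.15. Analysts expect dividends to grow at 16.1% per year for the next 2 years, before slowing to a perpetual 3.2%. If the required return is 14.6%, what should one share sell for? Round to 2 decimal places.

£81.01

Two-stage DDM. Project D₁…D_2 at 0.161, terminal growth 0.032, discount at r = 0.146.
D_1 = 8.3011
D_2 = 9.6376
Terminal value at t=2: TV = D_3/(r−g) = 9.9460/(0.146−0.032) = 87.2460
P₀ = 8.3011/(1+0.146)^1 + 9.6376/(1+0.146)^2 + 87.2460/(1+0.146)^2 = 81.0138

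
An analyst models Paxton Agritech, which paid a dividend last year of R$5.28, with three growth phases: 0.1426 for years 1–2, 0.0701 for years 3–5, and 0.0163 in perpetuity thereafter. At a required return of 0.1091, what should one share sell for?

Three-stage DDM. Project D₁…D_5; terminal Gordon value at t=5 with g = 0.0163; discount at r = 0.1091.
D_1 = 6.0329
D_2 = 6.8932
D_3 = 7.3764
D_4 = 7.8935
D_5 = 8.4469
TV_5 = 8.5845/(0.1091−0.0163) = 92.5059
P₀ = Σ Dₜ/(1+r)ᵗ + TV_5/(1+r)^5 = 81.8206

R$81.82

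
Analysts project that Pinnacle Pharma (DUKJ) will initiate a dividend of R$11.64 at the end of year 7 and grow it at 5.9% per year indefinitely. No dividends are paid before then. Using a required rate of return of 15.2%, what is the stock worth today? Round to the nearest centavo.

R$53.55

Deferred-dividend DDM. At t=6 the remaining stream is a growing perpetuity with first payment D_7 = 11.64.
V_6 = D_7/(r−g) = 11.64/(0.152−0.059) = 125.1613
P₀ = V_6/(1+r)^6 = 125.1613/(1+0.152)^6 = 53.5495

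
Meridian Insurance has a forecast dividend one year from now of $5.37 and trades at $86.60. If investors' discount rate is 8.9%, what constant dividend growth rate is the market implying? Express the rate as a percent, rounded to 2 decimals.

2.70%

From P₀ = D₁/(r − g), the implied growth is g = r − D₁/P₀.
g = 0.089 − 5.37/86.60 = 0.089 − 0.06201 = 0.02699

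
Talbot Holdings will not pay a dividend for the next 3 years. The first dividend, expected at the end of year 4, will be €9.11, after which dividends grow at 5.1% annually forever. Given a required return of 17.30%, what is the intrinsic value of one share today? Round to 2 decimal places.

Deferred-dividend DDM. At t=3 the remaining stream is a growing perpetuity with first payment D_4 = 9.11.
V_3 = D_4/(r−g) = 9.11/(0.173−0.051) = 74.6721
P₀ = V_3/(1+r)^3 = 74.6721/(1+0.173)^3 = 46.2663

€46.27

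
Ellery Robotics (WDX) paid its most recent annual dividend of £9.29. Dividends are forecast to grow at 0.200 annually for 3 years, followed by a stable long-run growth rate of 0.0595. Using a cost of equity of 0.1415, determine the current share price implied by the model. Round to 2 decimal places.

Two-stage DDM. Project D₁…D_3 at 0.2, terminal growth 0.0595, discount at r = 0.1415.
D_1 = 11.1480
D_2 = 13.3776
D_3 = 16.0531
Terminal value at t=3: TV = D_4/(r−g) = 17.0083/(0.1415−0.0595) = 207.4181
P₀ = 11.1480/(1+0.1415)^1 + 13.3776/(1+0.1415)^2 + 16.0531/(1+0.1415)^3 + 207.4181/(1+0.1415)^3 = 170.2755

£170.28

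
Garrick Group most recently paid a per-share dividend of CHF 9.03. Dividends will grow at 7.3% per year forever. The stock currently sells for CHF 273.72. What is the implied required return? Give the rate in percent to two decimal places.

Rearranging the constant-growth DDM: r = D₁/P₀ + g.
D₁ = 9.03 × (1 + 0.073) = 9.6892.
r = 9.6892 / 273.72 + 0.073 = 0.03540 + 0.073 = 0.10840

10.84%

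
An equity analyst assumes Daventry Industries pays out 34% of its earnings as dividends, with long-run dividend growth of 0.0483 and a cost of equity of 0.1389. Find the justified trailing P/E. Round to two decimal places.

Justified trailing P/E = b(1+g)/(r−g) = 0.34×(1+0.0483)/(0.1389−0.0483) = 3.9340

3.93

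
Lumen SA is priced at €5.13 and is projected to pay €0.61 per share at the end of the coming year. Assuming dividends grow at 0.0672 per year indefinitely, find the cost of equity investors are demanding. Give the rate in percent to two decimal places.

18.61%

Rearranging the constant-growth DDM: r = D₁/P₀ + g.
r = 0.6100 / 5.13 + 0.0672 = 0.11891 + 0.0672 = 0.18611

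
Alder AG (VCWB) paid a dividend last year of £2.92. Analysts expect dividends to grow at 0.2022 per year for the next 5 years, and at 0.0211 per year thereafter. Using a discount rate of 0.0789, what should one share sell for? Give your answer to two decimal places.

£109.05

Two-stage DDM. Project D₁…D_5 at 0.2022, terminal growth 0.0211, discount at r = 0.0789.
D_1 = 3.5104
D_2 = 4.2202
D_3 = 5.0736
D_4 = 6.0994
D_5 = 7.3327
Terminal value at t=5: TV = D_6/(r−g) = 7.4875/(0.0789−0.0211) = 129.5409
P₀ = 3.5104/(1+0.0789)^1 + 4.2202/(1+0.0789)^2 + 5.0736/(1+0.0789)^3 + 6.0994/(1+0.0789)^4 + 7.3327/(1+0.0789)^5 + 129.5409/(1+0.0789)^5 = 109.0505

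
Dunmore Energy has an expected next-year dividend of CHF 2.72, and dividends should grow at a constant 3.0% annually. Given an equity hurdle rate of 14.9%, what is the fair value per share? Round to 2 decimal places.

CHF 22.86

Gordon growth model: P₀ = D₁/(r − g), with D₁ = 2.72 given directly.
P₀ = 2.7200 / (0.149 − 0.03) = 2.7200 / 0.119 = 22.8571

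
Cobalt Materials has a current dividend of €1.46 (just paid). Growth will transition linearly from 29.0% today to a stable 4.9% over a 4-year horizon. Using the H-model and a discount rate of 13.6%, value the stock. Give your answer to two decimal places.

H-model: P₀ = D₀[(1+g_L) + H(g_S−g_L)]/(r−g_L), with H = 4/2 = 2.
P₀ = 1.46 × [(1+0.049) + 2×(0.29−0.049)] / (0.136−0.049)
   = 1.46 × 1.5310 / 0.087 = 25.6926

€25.69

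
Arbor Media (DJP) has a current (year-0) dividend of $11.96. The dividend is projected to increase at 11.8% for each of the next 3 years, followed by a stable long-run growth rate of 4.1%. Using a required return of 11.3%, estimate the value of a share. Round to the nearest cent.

$211.47

Two-stage DDM. Project D₁…D_3 at 0.118, terminal growth 0.041, discount at r = 0.113.
D_1 = 13.3713
D_2 = 14.9491
D_3 = 16.7131
Terminal value at t=3: TV = D_4/(r−g) = 17.3983/(0.113−0.041) = 241.6433
P₀ = 13.3713/(1+0.113)^1 + 14.9491/(1+0.113)^2 + 16.7131/(1+0.113)^3 + 241.6433/(1+0.113)^3 = 211.4660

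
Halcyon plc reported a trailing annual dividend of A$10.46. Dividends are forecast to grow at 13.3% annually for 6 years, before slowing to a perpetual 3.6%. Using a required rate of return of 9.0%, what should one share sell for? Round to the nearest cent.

Two-stage DDM. Project D₁…D_6 at 0.133, terminal growth 0.036, discount at r = 0.09.
D_1 = 11.8512
D_2 = 13.4274
D_3 = 15.2132
D_4 = 17.2366
D_5 = 19.5291
D_6 = 22.1264
Terminal value at t=6: TV = D_7/(r−g) = 22.9230/(0.09−0.036) = 424.4995
P₀ = 11.8512/(1+0.09)^1 + 13.4274/(1+0.09)^2 + 15.2132/(1+0.09)^3 + 17.2366/(1+0.09)^4 + 19.5291/(1+0.09)^5 + 22.1264/(1+0.09)^6 + 424.4995/(1+0.09)^6 = 325.1334

A$325.13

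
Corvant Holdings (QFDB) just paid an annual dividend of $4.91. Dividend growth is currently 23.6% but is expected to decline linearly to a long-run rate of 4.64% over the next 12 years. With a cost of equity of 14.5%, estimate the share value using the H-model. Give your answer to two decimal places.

H-model: P₀ = D₀[(1+g_L) + H(g_S−g_L)]/(r−g_L), with H = 12/2 = 6.
P₀ = 4.91 × [(1+0.0464) + 6×(0.236−0.0464)] / (0.145−0.0464)
   = 4.91 × 2.1840 / 0.0986 = 108.7570

$108.76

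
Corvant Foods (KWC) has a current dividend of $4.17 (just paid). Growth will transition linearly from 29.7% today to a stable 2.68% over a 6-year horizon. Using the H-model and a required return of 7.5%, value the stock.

$158.96

H-model: P₀ = D₀[(1+g_L) + H(g_S−g_L)]/(r−g_L), with H = 6/2 = 3.
P₀ = 4.17 × [(1+0.0268) + 3×(0.297−0.0268)] / (0.075−0.0268)
   = 4.17 × 1.8374 / 0.0482 = 158.9618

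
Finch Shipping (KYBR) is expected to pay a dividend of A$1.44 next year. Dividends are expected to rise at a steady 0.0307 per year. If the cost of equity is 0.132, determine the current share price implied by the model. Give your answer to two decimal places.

Gordon growth model: P₀ = D₁/(r − g), with D₁ = 1.44 given directly.
P₀ = 1.4400 / (0.132 − 0.0307) = 1.4400 / 0.1013 = 14.2152

A$14.22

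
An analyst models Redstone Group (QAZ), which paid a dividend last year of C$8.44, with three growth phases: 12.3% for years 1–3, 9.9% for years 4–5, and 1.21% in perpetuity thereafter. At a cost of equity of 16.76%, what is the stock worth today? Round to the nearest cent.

C$80.46

Three-stage DDM. Project D₁…D_5; terminal Gordon value at t=5 with g = 0.0121; discount at r = 0.1676.
D_1 = 9.4781
D_2 = 10.6439
D_3 = 11.9531
D_4 = 13.1365
D_5 = 14.4370
TV_5 = 14.6117/(0.1676−0.0121) = 93.9659
P₀ = Σ Dₜ/(1+r)ᵗ + TV_5/(1+r)^5 = 80.4566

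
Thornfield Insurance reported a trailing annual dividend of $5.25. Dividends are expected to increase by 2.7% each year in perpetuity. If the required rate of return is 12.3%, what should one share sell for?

$56.16

Gordon growth model: P₀ = D₁/(r − g). D₁ = 5.25 × (1 + 0.027) = 5.3917.
P₀ = 5.3917 / (0.123 − 0.027) = 5.3917 / 0.096 = 56.1641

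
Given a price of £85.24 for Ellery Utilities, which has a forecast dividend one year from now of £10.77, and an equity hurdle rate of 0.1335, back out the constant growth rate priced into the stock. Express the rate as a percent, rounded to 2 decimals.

0.72%

From P₀ = D₁/(r − g), the implied growth is g = r − D₁/P₀.
g = 0.1335 − 10.77/85.24 = 0.1335 − 0.12635 = 0.00715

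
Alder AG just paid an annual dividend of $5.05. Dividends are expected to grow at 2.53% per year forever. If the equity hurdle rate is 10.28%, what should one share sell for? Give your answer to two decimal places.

$66.81

Gordon growth model: P₀ = D₁/(r − g). D₁ = 5.05 × (1 + 0.0253) = 5.1778.
P₀ = 5.1778 / (0.1028 − 0.0253) = 5.1778 / 0.0775 = 66.8099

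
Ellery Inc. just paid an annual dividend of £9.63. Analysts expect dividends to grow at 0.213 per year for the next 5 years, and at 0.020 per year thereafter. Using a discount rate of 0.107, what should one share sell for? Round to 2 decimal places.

Two-stage DDM. Project D₁…D_5 at 0.213, terminal growth 0.02, discount at r = 0.107.
D_1 = 11.6812
D_2 = 14.1693
D_3 = 17.1873
D_4 = 20.8482
D_5 = 25.2889
Terminal value at t=5: TV = D_6/(r−g) = 25.7947/(0.107−0.02) = 296.4908
P₀ = 11.6812/(1+0.107)^1 + 14.1693/(1+0.107)^2 + 17.1873/(1+0.107)^3 + 20.8482/(1+0.107)^4 + 25.2889/(1+0.107)^5 + 296.4908/(1+0.107)^5 = 242.2294

£242.23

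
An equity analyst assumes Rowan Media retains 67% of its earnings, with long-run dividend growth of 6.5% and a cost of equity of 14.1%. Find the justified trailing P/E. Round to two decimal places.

4.62

Payout ratio b = 1 − 0.67 = 0.33.
Justified trailing P/E = b(1+g)/(r−g) = 0.33×(1+0.065)/(0.141−0.065) = 4.6243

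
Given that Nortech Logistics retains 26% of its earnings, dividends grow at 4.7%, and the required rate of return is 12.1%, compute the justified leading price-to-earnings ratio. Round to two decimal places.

Payout ratio b = 1 − 0.26 = 0.74.
Justified leading P/E = b/(r−g) = 0.74/(0.121−0.047) = 10.0000

10.00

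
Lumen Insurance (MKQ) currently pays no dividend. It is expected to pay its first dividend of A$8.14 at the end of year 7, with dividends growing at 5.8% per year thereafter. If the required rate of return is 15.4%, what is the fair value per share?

A$35.90

Deferred-dividend DDM. At t=6 the remaining stream is a growing perpetuity with first payment D_7 = 8.14.
V_6 = D_7/(r−g) = 8.14/(0.154−0.058) = 84.7917
P₀ = V_6/(1+r)^6 = 84.7917/(1+0.154)^6 = 35.9020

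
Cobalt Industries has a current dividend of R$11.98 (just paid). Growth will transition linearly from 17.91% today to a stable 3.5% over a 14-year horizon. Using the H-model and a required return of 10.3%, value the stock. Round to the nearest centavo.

R$360.05

H-model: P₀ = D₀[(1+g_L) + H(g_S−g_L)]/(r−g_L), with H = 14/2 = 7.
P₀ = 11.98 × [(1+0.035) + 7×(0.1791−0.035)] / (0.103−0.035)
   = 11.98 × 2.0437 / 0.068 = 360.0519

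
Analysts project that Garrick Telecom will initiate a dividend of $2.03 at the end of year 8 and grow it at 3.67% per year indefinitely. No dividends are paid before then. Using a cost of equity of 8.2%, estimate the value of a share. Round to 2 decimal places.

Deferred-dividend DDM. At t=7 the remaining stream is a growing perpetuity with first payment D_8 = 2.03.
V_7 = D_8/(r−g) = 2.03/(0.082−0.0367) = 44.8124
P₀ = V_7/(1+r)^7 = 44.8124/(1+0.082)^7 = 25.8111

$25.81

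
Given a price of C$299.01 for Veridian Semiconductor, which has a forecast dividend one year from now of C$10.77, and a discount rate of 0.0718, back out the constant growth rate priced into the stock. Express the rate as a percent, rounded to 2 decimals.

From P₀ = D₁/(r − g), the implied growth is g = r − D₁/P₀.
g = 0.0718 − 10.77/299.01 = 0.0718 − 0.03602 = 0.03578

3.58%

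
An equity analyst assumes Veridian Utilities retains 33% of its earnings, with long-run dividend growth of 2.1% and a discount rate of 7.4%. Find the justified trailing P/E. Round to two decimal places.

Payout ratio b = 1 − 0.33 = 0.67.
Justified trailing P/E = b(1+g)/(r−g) = 0.67×(1+0.021)/(0.074−0.021) = 12.9070

12.91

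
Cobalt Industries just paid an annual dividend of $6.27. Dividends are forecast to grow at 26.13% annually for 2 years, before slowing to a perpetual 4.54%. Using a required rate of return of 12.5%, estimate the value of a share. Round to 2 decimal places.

Two-stage DDM. Project D₁…D_2 at 0.2613, terminal growth 0.0454, discount at r = 0.125.
D_1 = 7.9084
D_2 = 9.9748
Terminal value at t=2: TV = D_3/(r−g) = 10.4277/(0.125−0.0454) = 131.0007
P₀ = 7.9084/(1+0.125)^1 + 9.9748/(1+0.125)^2 + 131.0007/(1+0.125)^2 = 118.4177

$118.42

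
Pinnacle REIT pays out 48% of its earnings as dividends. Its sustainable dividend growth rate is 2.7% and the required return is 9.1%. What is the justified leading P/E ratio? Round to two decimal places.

Justified leading P/E = b/(r−g) = 0.48/(0.091−0.027) = 7.5000

7.50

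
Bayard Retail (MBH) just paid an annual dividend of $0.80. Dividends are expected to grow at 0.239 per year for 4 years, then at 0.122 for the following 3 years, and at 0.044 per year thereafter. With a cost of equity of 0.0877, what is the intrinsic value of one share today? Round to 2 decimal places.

Three-stage DDM. Project D₁…D_7; terminal Gordon value at t=7 with g = 0.044; discount at r = 0.0877.
D_1 = 0.9912
D_2 = 1.2281
D_3 = 1.5216
D_4 = 1.8853
D_5 = 2.1153
D_6 = 2.3733
D_7 = 2.6629
TV_7 = 2.7801/(0.0877−0.044) = 63.6170
P₀ = Σ Dₜ/(1+r)ᵗ + TV_7/(1+r)^7 = 44.0987

$44.10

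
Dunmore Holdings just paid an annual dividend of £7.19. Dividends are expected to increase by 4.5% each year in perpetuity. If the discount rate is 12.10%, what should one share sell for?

£98.86

Gordon growth model: P₀ = D₁/(r − g). D₁ = 7.19 × (1 + 0.045) = 7.5135.
P₀ = 7.5135 / (0.121 − 0.045) = 7.5135 / 0.076 = 98.8625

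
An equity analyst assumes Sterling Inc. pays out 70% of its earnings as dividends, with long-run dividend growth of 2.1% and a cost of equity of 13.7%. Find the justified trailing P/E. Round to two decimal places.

Justified trailing P/E = b(1+g)/(r−g) = 0.70×(1+0.021)/(0.137−0.021) = 6.1612

6.16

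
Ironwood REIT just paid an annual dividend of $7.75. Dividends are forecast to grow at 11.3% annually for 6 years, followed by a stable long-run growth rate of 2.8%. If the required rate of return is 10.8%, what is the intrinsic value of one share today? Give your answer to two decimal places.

Two-stage DDM. Project D₁…D_6 at 0.113, terminal growth 0.028, discount at r = 0.108.
D_1 = 8.6258
D_2 = 9.6005
D_3 = 10.6853
D_4 = 11.8928
D_5 = 13.2366
D_6 = 14.7324
Terminal value at t=6: TV = D_7/(r−g) = 15.1449/(0.108−0.028) = 189.3110
P₀ = 8.6258/(1+0.108)^1 + 9.6005/(1+0.108)^2 + 10.6853/(1+0.108)^3 + 11.8928/(1+0.108)^4 + 13.2366/(1+0.108)^5 + 14.7324/(1+0.108)^6 + 189.3110/(1+0.108)^6 = 149.5545

$149.55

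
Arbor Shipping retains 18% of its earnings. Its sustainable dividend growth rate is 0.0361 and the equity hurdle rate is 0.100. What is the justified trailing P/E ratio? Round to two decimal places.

13.30

Payout ratio b = 1 − 0.18 = 0.82.
Justified trailing P/E = b(1+g)/(r−g) = 0.82×(1+0.0361)/(0.1−0.0361) = 13.2958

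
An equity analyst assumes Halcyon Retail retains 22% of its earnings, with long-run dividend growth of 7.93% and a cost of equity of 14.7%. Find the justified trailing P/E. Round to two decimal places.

12.44

Payout ratio b = 1 − 0.22 = 0.78.
Justified trailing P/E = b(1+g)/(r−g) = 0.78×(1+0.0793)/(0.147−0.0793) = 12.4351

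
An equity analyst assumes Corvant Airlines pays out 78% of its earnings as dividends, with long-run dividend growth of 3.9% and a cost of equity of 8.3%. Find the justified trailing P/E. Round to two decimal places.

Justified trailing P/E = b(1+g)/(r−g) = 0.78×(1+0.039)/(0.083−0.039) = 18.4186

18.42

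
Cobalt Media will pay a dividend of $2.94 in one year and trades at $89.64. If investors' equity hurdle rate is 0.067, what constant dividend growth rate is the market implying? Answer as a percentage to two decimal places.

From P₀ = D₁/(r − g), the implied growth is g = r − D₁/P₀.
g = 0.067 − 2.94/89.64 = 0.067 − 0.03280 = 0.03420

3.42%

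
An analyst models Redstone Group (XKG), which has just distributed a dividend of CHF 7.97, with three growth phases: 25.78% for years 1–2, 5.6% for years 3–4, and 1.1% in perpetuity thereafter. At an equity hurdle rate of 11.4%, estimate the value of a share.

CHF 127.54

Three-stage DDM. Project D₁…D_4; terminal Gordon value at t=4 with g = 0.011; discount at r = 0.114.
D_1 = 10.0247
D_2 = 12.6090
D_3 = 13.3151
D_4 = 14.0608
TV_4 = 14.2154/(0.114−0.011) = 138.0140
P₀ = Σ Dₜ/(1+r)ᵗ + TV_4/(1+r)^4 = 127.5359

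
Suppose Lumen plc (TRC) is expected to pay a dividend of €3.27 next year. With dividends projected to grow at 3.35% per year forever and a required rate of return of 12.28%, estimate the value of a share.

€36.62

Gordon growth model: P₀ = D₁/(r − g), with D₁ = 3.27 given directly.
P₀ = 3.2700 / (0.1228 − 0.0335) = 3.2700 / 0.0893 = 36.6181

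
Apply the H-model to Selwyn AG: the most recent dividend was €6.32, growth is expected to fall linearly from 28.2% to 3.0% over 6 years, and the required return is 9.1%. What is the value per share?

€185.04

H-model: P₀ = D₀[(1+g_L) + H(g_S−g_L)]/(r−g_L), with H = 6/2 = 3.
P₀ = 6.32 × [(1+0.03) + 3×(0.282−0.03)] / (0.091−0.03)
   = 6.32 × 1.7860 / 0.061 = 185.0413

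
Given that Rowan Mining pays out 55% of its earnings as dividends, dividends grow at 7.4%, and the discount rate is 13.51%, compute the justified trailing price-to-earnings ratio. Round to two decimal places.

9.67

Justified trailing P/E = b(1+g)/(r−g) = 0.55×(1+0.074)/(0.1351−0.074) = 9.6678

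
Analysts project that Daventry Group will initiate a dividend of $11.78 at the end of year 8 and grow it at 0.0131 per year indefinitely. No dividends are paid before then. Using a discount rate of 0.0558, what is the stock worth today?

Deferred-dividend DDM. At t=7 the remaining stream is a growing perpetuity with first payment D_8 = 11.78.
V_7 = D_8/(r−g) = 11.78/(0.0558−0.0131) = 275.8782
P₀ = V_7/(1+r)^7 = 275.8782/(1+0.0558)^7 = 188.6452

$188.65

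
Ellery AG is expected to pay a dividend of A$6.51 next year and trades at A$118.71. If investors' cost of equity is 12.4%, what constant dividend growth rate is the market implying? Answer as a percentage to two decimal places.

From P₀ = D₁/(r − g), the implied growth is g = r − D₁/P₀.
g = 0.124 − 6.51/118.71 = 0.124 − 0.05484 = 0.06916

6.92%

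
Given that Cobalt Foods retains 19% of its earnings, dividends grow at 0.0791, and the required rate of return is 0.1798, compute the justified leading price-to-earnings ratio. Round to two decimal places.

8.04

Payout ratio b = 1 − 0.19 = 0.81.
Justified leading P/E = b/(r−g) = 0.81/(0.1798−0.0791) = 8.0437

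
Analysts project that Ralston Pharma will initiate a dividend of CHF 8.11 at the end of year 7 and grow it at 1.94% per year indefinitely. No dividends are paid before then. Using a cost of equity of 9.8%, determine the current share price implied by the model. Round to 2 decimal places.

Deferred-dividend DDM. At t=6 the remaining stream is a growing perpetuity with first payment D_7 = 8.11.
V_6 = D_7/(r−g) = 8.11/(0.098−0.0194) = 103.1807
P₀ = V_6/(1+r)^6 = 103.1807/(1+0.098)^6 = 58.8822

CHF 58.88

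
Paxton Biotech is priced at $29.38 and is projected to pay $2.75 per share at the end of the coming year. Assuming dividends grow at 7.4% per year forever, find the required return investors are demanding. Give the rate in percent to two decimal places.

16.76%

Rearranging the constant-growth DDM: r = D₁/P₀ + g.
r = 2.7500 / 29.38 + 0.074 = 0.09360 + 0.074 = 0.16760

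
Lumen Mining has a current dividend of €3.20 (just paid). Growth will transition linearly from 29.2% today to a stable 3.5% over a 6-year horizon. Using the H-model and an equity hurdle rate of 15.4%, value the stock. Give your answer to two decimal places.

€48.56

H-model: P₀ = D₀[(1+g_L) + H(g_S−g_L)]/(r−g_L), with H = 6/2 = 3.
P₀ = 3.20 × [(1+0.035) + 3×(0.292−0.035)] / (0.154−0.035)
   = 3.20 × 1.8060 / 0.119 = 48.5647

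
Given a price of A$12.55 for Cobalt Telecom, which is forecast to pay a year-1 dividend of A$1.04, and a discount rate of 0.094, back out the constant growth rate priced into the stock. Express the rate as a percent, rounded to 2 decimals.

1.11%

From P₀ = D₁/(r − g), the implied growth is g = r − D₁/P₀.
g = 0.094 − 1.04/12.55 = 0.094 − 0.08287 = 0.01113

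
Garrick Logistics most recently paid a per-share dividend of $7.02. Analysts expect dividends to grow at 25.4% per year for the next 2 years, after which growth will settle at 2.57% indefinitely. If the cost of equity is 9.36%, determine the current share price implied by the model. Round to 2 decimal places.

Two-stage DDM. Project D₁…D_2 at 0.254, terminal growth 0.0257, discount at r = 0.0936.
D_1 = 8.8031
D_2 = 11.0391
Terminal value at t=2: TV = D_3/(r−g) = 11.3228/(0.0936−0.0257) = 166.7565
P₀ = 8.8031/(1+0.0936)^1 + 11.0391/(1+0.0936)^2 + 166.7565/(1+0.0936)^2 = 156.7130

$156.71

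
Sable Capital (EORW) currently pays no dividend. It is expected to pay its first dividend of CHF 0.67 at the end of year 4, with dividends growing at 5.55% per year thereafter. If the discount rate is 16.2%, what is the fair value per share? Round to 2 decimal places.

Deferred-dividend DDM. At t=3 the remaining stream is a growing perpetuity with first payment D_4 = 0.67.
V_3 = D_4/(r−g) = 0.67/(0.162−0.0555) = 6.2911
P₀ = V_3/(1+r)^3 = 6.2911/(1+0.162)^3 = 4.0097

CHF 4.01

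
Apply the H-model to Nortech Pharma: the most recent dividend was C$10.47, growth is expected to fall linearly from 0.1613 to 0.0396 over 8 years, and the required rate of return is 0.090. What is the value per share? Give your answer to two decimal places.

C$317.09

H-model: P₀ = D₀[(1+g_L) + H(g_S−g_L)]/(r−g_L), with H = 8/2 = 4.
P₀ = 10.47 × [(1+0.0396) + 4×(0.1613−0.0396)] / (0.09−0.0396)
   = 10.47 × 1.5264 / 0.0504 = 317.0914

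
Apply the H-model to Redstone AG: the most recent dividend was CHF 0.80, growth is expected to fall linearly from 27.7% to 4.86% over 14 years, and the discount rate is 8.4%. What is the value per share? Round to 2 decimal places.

CHF 59.83

H-model: P₀ = D₀[(1+g_L) + H(g_S−g_L)]/(r−g_L), with H = 14/2 = 7.
P₀ = 0.80 × [(1+0.0486) + 7×(0.277−0.0486)] / (0.084−0.0486)
   = 0.80 × 2.6474 / 0.0354 = 59.8282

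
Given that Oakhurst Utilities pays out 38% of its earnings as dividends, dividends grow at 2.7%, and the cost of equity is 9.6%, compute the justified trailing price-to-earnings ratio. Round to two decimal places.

Justified trailing P/E = b(1+g)/(r−g) = 0.38×(1+0.027)/(0.096−0.027) = 5.6559

5.66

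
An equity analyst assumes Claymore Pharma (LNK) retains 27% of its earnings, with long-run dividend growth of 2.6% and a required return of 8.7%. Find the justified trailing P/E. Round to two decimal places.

Payout ratio b = 1 − 0.27 = 0.73.
Justified trailing P/E = b(1+g)/(r−g) = 0.73×(1+0.026)/(0.087−0.026) = 12.2784

12.28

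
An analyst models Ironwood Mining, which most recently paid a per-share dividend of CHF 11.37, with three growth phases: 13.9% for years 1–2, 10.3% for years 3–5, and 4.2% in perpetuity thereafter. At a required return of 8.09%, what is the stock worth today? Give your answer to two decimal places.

CHF 423.41

Three-stage DDM. Project D₁…D_5; terminal Gordon value at t=5 with g = 0.042; discount at r = 0.0809.
D_1 = 12.9504
D_2 = 14.7505
D_3 = 16.2698
D_4 = 17.9456
D_5 = 19.7940
TV_5 = 20.6254/(0.0809−0.042) = 530.2157
P₀ = Σ Dₜ/(1+r)ᵗ + TV_5/(1+r)^5 = 423.4079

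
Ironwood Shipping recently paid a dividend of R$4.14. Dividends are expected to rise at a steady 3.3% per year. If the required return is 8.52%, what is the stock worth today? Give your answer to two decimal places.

Gordon growth model: P₀ = D₁/(r − g). D₁ = 4.14 × (1 + 0.033) = 4.2766.
P₀ = 4.2766 / (0.0852 − 0.033) = 4.2766 / 0.0522 = 81.9276

R$81.93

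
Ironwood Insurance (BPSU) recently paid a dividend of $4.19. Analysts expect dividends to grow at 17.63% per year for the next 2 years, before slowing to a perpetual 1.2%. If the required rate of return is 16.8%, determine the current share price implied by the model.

$36.04

Two-stage DDM. Project D₁…D_2 at 0.1763, terminal growth 0.012, discount at r = 0.168.
D_1 = 4.9287
D_2 = 5.7976
Terminal value at t=2: TV = D_3/(r−g) = 5.8672/(0.168−0.012) = 37.6102
P₀ = 4.9287/(1+0.168)^1 + 5.7976/(1+0.168)^2 + 37.6102/(1+0.168)^2 = 36.0385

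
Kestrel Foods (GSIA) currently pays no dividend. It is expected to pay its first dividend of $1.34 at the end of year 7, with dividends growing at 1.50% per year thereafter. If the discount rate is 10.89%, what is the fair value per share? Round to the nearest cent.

$7.68

Deferred-dividend DDM. At t=6 the remaining stream is a growing perpetuity with first payment D_7 = 1.34.
V_6 = D_7/(r−g) = 1.34/(0.1089−0.015) = 14.2705
P₀ = V_6/(1+r)^6 = 14.2705/(1+0.1089)^6 = 7.6751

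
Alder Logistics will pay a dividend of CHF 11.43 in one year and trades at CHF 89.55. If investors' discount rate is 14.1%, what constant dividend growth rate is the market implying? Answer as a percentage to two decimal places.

1.34%

From P₀ = D₁/(r − g), the implied growth is g = r − D₁/P₀.
g = 0.141 − 11.43/89.55 = 0.141 − 0.12764 = 0.01336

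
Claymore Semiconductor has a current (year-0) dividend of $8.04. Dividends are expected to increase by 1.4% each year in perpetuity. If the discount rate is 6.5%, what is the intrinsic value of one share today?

Gordon growth model: P₀ = D₁/(r − g). D₁ = 8.04 × (1 + 0.014) = 8.1526.
P₀ = 8.1526 / (0.065 − 0.014) = 8.1526 / 0.051 = 159.8541

$159.85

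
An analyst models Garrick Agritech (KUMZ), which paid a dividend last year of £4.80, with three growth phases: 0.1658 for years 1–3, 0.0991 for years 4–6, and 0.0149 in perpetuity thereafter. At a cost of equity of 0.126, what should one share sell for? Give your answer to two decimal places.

Three-stage DDM. Project D₁…D_6; terminal Gordon value at t=6 with g = 0.0149; discount at r = 0.126.
D_1 = 5.5958
D_2 = 6.5236
D_3 = 7.6052
D_4 = 8.3589
D_5 = 9.1873
D_6 = 10.0978
TV_6 = 10.2482/(0.126−0.0149) = 92.2432
P₀ = Σ Dₜ/(1+r)ᵗ + TV_6/(1+r)^6 = 75.9311

£75.93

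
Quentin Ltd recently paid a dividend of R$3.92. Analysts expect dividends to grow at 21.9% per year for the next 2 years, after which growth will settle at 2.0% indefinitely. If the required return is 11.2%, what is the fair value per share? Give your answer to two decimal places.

R$61.24

Two-stage DDM. Project D₁…D_2 at 0.219, terminal growth 0.02, discount at r = 0.112.
D_1 = 4.7785
D_2 = 5.8250
Terminal value at t=2: TV = D_3/(r−g) = 5.9415/(0.112−0.02) = 64.5812
P₀ = 4.7785/(1+0.112)^1 + 5.8250/(1+0.112)^2 + 64.5812/(1+0.112)^2 = 61.2350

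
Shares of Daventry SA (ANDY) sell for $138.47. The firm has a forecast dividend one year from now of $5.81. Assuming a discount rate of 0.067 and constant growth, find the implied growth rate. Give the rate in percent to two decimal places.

2.50%

From P₀ = D₁/(r − g), the implied growth is g = r − D₁/P₀.
g = 0.067 − 5.81/138.47 = 0.067 − 0.04196 = 0.02504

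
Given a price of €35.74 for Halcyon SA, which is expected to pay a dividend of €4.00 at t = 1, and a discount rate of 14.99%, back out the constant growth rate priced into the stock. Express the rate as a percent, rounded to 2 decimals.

From P₀ = D₁/(r − g), the implied growth is g = r − D₁/P₀.
g = 0.1499 − 4.00/35.74 = 0.1499 − 0.11192 = 0.03798

3.80%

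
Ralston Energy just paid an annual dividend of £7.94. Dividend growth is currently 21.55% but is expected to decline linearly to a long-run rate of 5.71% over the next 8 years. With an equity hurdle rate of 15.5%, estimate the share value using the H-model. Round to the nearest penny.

£137.12

H-model: P₀ = D₀[(1+g_L) + H(g_S−g_L)]/(r−g_L), with H = 8/2 = 4.
P₀ = 7.94 × [(1+0.0571) + 4×(0.2155−0.0571)] / (0.155−0.0571)
   = 7.94 × 1.6907 / 0.0979 = 137.1211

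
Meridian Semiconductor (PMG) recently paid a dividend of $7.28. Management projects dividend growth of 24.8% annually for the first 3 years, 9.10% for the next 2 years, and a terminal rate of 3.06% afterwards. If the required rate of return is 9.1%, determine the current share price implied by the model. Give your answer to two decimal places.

$236.48

Three-stage DDM. Project D₁…D_5; terminal Gordon value at t=5 with g = 0.0306; discount at r = 0.091.
D_1 = 9.0854
D_2 = 11.3386
D_3 = 14.1506
D_4 = 15.4383
D_5 = 16.8432
TV_5 = 17.3586/(0.091−0.0306) = 287.3941
P₀ = Σ Dₜ/(1+r)ᵗ + TV_5/(1+r)^5 = 236.4762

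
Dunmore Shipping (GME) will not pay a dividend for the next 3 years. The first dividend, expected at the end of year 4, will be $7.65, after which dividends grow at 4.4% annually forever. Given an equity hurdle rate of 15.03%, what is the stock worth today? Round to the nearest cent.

$47.28

Deferred-dividend DDM. At t=3 the remaining stream is a growing perpetuity with first payment D_4 = 7.65.
V_3 = D_4/(r−g) = 7.65/(0.1503−0.044) = 71.9661
P₀ = V_3/(1+r)^3 = 71.9661/(1+0.1503)^3 = 47.2819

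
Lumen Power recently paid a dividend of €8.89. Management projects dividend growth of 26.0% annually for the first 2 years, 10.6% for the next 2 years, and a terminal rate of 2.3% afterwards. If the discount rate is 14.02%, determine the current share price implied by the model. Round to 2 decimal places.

Three-stage DDM. Project D₁…D_4; terminal Gordon value at t=4 with g = 0.023; discount at r = 0.1402.
D_1 = 11.2014
D_2 = 14.1138
D_3 = 15.6098
D_4 = 17.2645
TV_4 = 17.6615/(0.1402−0.023) = 150.6958
P₀ = Σ Dₜ/(1+r)ᵗ + TV_4/(1+r)^4 = 130.5872

€130.59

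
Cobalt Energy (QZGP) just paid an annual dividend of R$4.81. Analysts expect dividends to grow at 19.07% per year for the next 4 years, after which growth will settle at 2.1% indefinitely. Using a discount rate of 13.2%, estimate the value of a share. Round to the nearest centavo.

Two-stage DDM. Project D₁…D_4 at 0.1907, terminal growth 0.021, discount at r = 0.132.
D_1 = 5.7273
D_2 = 6.8195
D_3 = 8.1199
D_4 = 9.6684
Terminal value at t=4: TV = D_5/(r−g) = 9.8714/(0.132−0.021) = 88.9318
P₀ = 5.7273/(1+0.132)^1 + 6.8195/(1+0.132)^2 + 8.1199/(1+0.132)^3 + 9.6684/(1+0.132)^4 + 88.9318/(1+0.132)^4 = 76.0261

R$76.03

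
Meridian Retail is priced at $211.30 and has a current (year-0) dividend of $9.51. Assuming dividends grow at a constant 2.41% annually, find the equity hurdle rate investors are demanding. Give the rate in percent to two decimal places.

Rearranging the constant-growth DDM: r = D₁/P₀ + g.
D₁ = 9.51 × (1 + 0.0241) = 9.7392.
r = 9.7392 / 211.30 + 0.0241 = 0.04609 + 0.0241 = 0.07019

7.02%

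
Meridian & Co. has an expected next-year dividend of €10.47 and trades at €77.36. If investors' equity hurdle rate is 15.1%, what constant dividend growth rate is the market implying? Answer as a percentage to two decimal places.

From P₀ = D₁/(r − g), the implied growth is g = r − D₁/P₀.
g = 0.151 − 10.47/77.36 = 0.151 − 0.13534 = 0.01566

1.57%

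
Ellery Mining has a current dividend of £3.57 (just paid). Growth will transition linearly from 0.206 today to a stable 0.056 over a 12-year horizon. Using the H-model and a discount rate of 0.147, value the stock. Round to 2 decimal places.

H-model: P₀ = D₀[(1+g_L) + H(g_S−g_L)]/(r−g_L), with H = 12/2 = 6.
P₀ = 3.57 × [(1+0.056) + 6×(0.206−0.056)] / (0.147−0.056)
   = 3.57 × 1.9560 / 0.091 = 76.7354

£76.74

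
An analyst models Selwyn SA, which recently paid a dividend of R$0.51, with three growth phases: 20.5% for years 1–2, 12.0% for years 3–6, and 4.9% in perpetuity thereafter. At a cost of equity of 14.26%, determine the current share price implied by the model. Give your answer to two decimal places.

R$9.13

Three-stage DDM. Project D₁…D_6; terminal Gordon value at t=6 with g = 0.049; discount at r = 0.1426.
D_1 = 0.6146
D_2 = 0.7405
D_3 = 0.8294
D_4 = 0.9289
D_5 = 1.0404
D_6 = 1.1652
TV_6 = 1.2223/(0.1426−0.049) = 13.0592
P₀ = Σ Dₜ/(1+r)ᵗ + TV_6/(1+r)^6 = 9.1328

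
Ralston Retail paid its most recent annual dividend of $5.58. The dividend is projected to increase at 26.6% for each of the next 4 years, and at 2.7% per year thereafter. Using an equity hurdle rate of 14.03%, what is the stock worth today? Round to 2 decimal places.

$106.04

Two-stage DDM. Project D₁…D_4 at 0.266, terminal growth 0.027, discount at r = 0.1403.
D_1 = 7.0643
D_2 = 8.9434
D_3 = 11.3223
D_4 = 14.3341
Terminal value at t=4: TV = D_5/(r−g) = 14.7211/(0.1403−0.027) = 129.9300
P₀ = 7.0643/(1+0.1403)^1 + 8.9434/(1+0.1403)^2 + 11.3223/(1+0.1403)^3 + 14.3341/(1+0.1403)^4 + 129.9300/(1+0.1403)^4 = 106.0354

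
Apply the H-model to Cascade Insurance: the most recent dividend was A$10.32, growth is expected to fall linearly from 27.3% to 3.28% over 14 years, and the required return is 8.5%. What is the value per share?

A$536.60

H-model: P₀ = D₀[(1+g_L) + H(g_S−g_L)]/(r−g_L), with H = 14/2 = 7.
P₀ = 10.32 × [(1+0.0328) + 7×(0.273−0.0328)] / (0.085−0.0328)
   = 10.32 × 2.7142 / 0.0522 = 536.6005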